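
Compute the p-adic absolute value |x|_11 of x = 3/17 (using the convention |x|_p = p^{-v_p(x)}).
|3/17|_11 = 1

Step 1 — compute v_11(x) by factoring powers of 11 out of the numerator and denominator: v_11(3/17) = 0. Step 2 — apply |x|_p = p^{-v_p(x)} = 11^{0} = 1.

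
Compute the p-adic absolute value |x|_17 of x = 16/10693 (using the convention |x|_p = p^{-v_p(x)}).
|16/10693|_17 = 289

Step 1 — compute v_17(x) by factoring powers of 17 out of the numerator and denominator: v_17(16/10693) = -2. Step 2 — apply |x|_p = p^{-v_p(x)} = 17^{2} = 289.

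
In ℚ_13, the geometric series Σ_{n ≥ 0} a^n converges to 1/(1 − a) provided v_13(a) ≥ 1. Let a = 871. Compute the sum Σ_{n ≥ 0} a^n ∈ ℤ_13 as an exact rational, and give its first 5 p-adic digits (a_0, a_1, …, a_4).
Σ a^n = 1/(1 − a) = -1/870;  first 5 digits = (1, 2, 9, 2, 12)

v_13(a) = 1 ≥ 1, so the series converges in ℤ_13 to 1/(1 − a) = 1/(1 − 871) = -1/870. Expand this rational in ℤ_13: compute digits iteratively via d_i = x_i mod 13, x_{i+1} = (x_i − d_i)/13. The first 5 digits are (1, 2, 9, 2, 12).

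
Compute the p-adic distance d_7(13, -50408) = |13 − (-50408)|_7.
d_7(13, -50408) = 1/16807

Step 1 — x − y = 13 − (-50408) = 50421. Step 2 — v_7(50421) = 5 (factor: 50421 = (7^5 · 3); the sign does not affect v_p). Step 3 — |x − y|_7 = 7^{-5} = 1/16807.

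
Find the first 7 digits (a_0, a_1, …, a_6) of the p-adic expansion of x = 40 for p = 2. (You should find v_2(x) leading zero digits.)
(a_0, …, a_6) = (0, 0, 0, 1, 0, 1, 0)

v_2(40) = 3, so a_0 = ... = a_2 = 0. Factor out: x = 2^3 · u with u = 5 a unit in ℤ_2. Expand u iteratively via a_{v+i} = u_i mod 2, u_{i+1} = (u_i − a_{v+i})/2:
  u_0 = 5;  a_3 = 1;  u_1 = (u_0 − 1)/2 = 2
  u_1 = 2;  a_4 = 0;  u_2 = (u_1 − 0)/2 = 1
  u_2 = 1;  a_5 = 1;  u_3 = (u_2 − 1)/2 = 0
  u_3 = 0;  a_6 = 0;  u_4 = (u_3 − 0)/2 = 0
Digits: (0, 0, 0, 1, 0, 1, 0).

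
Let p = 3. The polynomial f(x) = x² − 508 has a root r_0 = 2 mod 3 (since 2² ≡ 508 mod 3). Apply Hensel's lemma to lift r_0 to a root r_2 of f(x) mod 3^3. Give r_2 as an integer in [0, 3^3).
r_2 = 20 (mod 27)

Hensel's recurrence: r_{i+1} = r_i − f(r_i)·(f′(r_i))^{-1} mod 3^{i+2}, with f′(x) = 2x. Iterate:
  r_0 = 2 (mod 3)
  r_1 = 2 (mod 9)
  r_2 = 20 (mod 27)
Final: r_2 = 20, and one checks f(r_2) ≡ 0 mod 3^3.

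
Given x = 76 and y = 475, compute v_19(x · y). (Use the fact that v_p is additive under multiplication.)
v_19(36100) = 2

v_p(x) = 1 (factor: 76 = 19^1 · 4); v_p(y) = 1 (factor: 475 = 19^1 · 25). Additivity: v_p(xy) = v_p(x) + v_p(y) = 1 + 1 = 2. (Direct check: xy = 36100 = 19^2 · (100).)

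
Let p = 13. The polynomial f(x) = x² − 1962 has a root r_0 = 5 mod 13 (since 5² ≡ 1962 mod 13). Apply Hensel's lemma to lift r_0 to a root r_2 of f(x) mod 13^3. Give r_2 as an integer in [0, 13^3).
r_2 = 1669 (mod 2197)

Hensel's recurrence: r_{i+1} = r_i − f(r_i)·(f′(r_i))^{-1} mod 13^{i+2}, with f′(x) = 2x. Iterate:
  r_0 = 5 (mod 13)
  r_1 = 148 (mod 169)
  r_2 = 1669 (mod 2197)
Final: r_2 = 1669, and one checks f(r_2) ≡ 0 mod 13^3.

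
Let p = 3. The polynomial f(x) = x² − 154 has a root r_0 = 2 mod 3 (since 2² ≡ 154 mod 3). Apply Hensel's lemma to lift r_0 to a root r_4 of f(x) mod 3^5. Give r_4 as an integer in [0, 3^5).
r_4 = 206 (mod 243)

Hensel's recurrence: r_{i+1} = r_i − f(r_i)·(f′(r_i))^{-1} mod 3^{i+2}, with f′(x) = 2x. Iterate:
  r_0 = 2 (mod 3)
  r_1 = 8 (mod 9)
  r_2 = 17 (mod 27)
  r_3 = 44 (mod 81)
  r_4 = 206 (mod 243)
Final: r_4 = 206, and one checks f(r_4) ≡ 0 mod 3^5.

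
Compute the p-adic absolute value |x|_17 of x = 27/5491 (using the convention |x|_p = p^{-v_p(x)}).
|27/5491|_17 = 289

Step 1 — compute v_17(x) by factoring powers of 17 out of the numerator and denominator: v_17(27/5491) = -2. Step 2 — apply |x|_p = p^{-v_p(x)} = 17^{2} = 289.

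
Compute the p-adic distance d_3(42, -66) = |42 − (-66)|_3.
d_3(42, -66) = 1/27

Step 1 — x − y = 42 − (-66) = 108. Step 2 — v_3(108) = 3 (factor: 108 = (3^3 · 4); the sign does not affect v_p). Step 3 — |x − y|_3 = 3^{-3} = 1/27.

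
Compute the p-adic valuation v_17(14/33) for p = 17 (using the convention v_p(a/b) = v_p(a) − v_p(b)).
v_17(14/33) = 0

Factor powers of 17 from the numerator and denominator of the reduced fraction: 14 = 17^0 · 14 and 33 = 17^0 · 33. Apply v_p(a/b) = v_p(a) − v_p(b): v_17(14/33) = 0 − 0 = 0.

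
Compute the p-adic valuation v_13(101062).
v_13(101062) = 3

v_13(n) is the largest exponent k such that 13^k divides n. Factor out: 101062 = 13^3 · 46. (Sign doesn't affect v_p.) So v_13(101062) = 3.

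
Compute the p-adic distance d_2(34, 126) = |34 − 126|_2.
d_2(34, 126) = 1/4

Step 1 — x − y = 34 − 126 = -92. Step 2 — v_2(-92) = 2 (factor: -92 = −(2^2 · 23); the sign does not affect v_p). Step 3 — |x − y|_2 = 2^{-2} = 1/4.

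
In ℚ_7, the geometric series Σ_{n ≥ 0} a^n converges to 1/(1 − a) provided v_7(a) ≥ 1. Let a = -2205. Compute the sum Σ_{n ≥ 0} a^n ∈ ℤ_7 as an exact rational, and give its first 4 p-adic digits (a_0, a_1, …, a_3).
Σ a^n = 1/(1 − a) = 1/2206;  first 4 digits = (1, 0, 4, 0)

v_7(a) = 2 ≥ 1, so the series converges in ℤ_7 to 1/(1 − a) = 1/(1 − (-2205)) = 1/2206. Expand this rational in ℤ_7: compute digits iteratively via d_i = x_i mod 7, x_{i+1} = (x_i − d_i)/7. The first 4 digits are (1, 0, 4, 0).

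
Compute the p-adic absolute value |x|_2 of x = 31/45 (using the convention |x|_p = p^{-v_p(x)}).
|31/45|_2 = 1

Step 1 — compute v_2(x) by factoring powers of 2 out of the numerator and denominator: v_2(31/45) = 0. Step 2 — apply |x|_p = p^{-v_p(x)} = 2^{0} = 1.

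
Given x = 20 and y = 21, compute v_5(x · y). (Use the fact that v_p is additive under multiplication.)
v_5(420) = 1

v_p(x) = 1 (factor: 20 = 5^1 · 4); v_p(y) = 0 (factor: 21 = 5^0 · 21). Additivity: v_p(xy) = v_p(x) + v_p(y) = 1 + 0 = 1. (Direct check: xy = 420 = 5^1 · (84).)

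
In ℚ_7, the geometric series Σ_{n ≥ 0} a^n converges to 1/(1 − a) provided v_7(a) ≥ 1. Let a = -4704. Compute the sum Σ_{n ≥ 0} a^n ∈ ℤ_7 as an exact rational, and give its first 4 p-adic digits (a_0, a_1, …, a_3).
Σ a^n = 1/(1 − a) = 1/4705;  first 4 digits = (1, 0, 2, 0)

v_7(a) = 2 ≥ 1, so the series converges in ℤ_7 to 1/(1 − a) = 1/(1 − (-4704)) = 1/4705. Expand this rational in ℤ_7: compute digits iteratively via d_i = x_i mod 7, x_{i+1} = (x_i − d_i)/7. The first 4 digits are (1, 0, 2, 0).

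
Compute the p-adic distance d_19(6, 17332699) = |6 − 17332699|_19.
d_19(6, 17332699) = 1/2476099

Step 1 — x − y = 6 − 17332699 = -17332693. Step 2 — v_19(-17332693) = 5 (factor: -17332693 = −(19^5 · 7); the sign does not affect v_p). Step 3 — |x − y|_19 = 19^{-5} = 1/2476099.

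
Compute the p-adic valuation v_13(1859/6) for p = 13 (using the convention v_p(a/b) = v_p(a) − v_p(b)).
v_13(1859/6) = 2

Factor powers of 13 from the numerator and denominator of the reduced fraction: 1859 = 13^2 · 11 and 6 = 13^0 · 6. Apply v_p(a/b) = v_p(a) − v_p(b): v_13(1859/6) = 2 − 0 = 2.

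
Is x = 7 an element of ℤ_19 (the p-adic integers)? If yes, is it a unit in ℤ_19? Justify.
x ∈ ℤ_19^× (unit); v_19(x) = 0

ℤ_19 = {x ∈ ℚ_19 : v_19(x) ≥ 0} and ℤ_19^× = {x ∈ ℤ_19 : v_19(x) = 0}. Here v_19(7) = v_19(num) − v_19(den) = 0; compare against these criteria.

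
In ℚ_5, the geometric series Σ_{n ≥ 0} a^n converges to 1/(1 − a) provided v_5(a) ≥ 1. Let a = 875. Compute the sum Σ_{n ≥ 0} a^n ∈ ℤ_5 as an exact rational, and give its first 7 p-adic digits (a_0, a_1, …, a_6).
Σ a^n = 1/(1 − a) = -1/874;  first 7 digits = (1, 0, 0, 2, 1, 0, 4)

v_5(a) = 3 ≥ 1, so the series converges in ℤ_5 to 1/(1 − a) = 1/(1 − 875) = -1/874. Expand this rational in ℤ_5: compute digits iteratively via d_i = x_i mod 5, x_{i+1} = (x_i − d_i)/5. The first 7 digits are (1, 0, 0, 2, 1, 0, 4).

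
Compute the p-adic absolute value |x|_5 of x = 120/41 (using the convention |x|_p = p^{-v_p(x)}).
|120/41|_5 = 1/5

Step 1 — compute v_5(x) by factoring powers of 5 out of the numerator and denominator: v_5(120/41) = 1. Step 2 — apply |x|_p = p^{-v_p(x)} = 5^{-1} = 1/5.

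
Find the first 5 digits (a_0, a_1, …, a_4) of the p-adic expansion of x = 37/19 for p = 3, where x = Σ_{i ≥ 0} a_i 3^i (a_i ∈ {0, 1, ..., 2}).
(a_0, …, a_4) = (1, 0, 2, 0, 2)

v_3(37/19) = 0 (numerator and denominator both coprime to 3), so x ∈ ℤ_3^×. Compute digits iteratively via a_i = x_i mod 3, x_{i+1} = (x_i − a_i)/3, with x_0 = x:
  x_0 = 37/19;  a_0 = 1;  x_1 = (x_0 − 1)/3 = 6/19
  x_1 = 6/19;  a_1 = 0;  x_2 = (x_1 − 0)/3 = 2/19
  x_2 = 2/19;  a_2 = 2;  x_3 = (x_2 − 2)/3 = -12/19
  x_3 = -12/19;  a_3 = 0;  x_4 = (x_3 − 0)/3 = -4/19
  x_4 = -4/19;  a_4 = 2;  x_5 = (x_4 − 2)/3 = -14/19
Digits: (1, 0, 2, 0, 2).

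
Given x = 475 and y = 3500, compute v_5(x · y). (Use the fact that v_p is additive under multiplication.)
v_5(1662500) = 5

v_p(x) = 2 (factor: 475 = 5^2 · 19); v_p(y) = 3 (factor: 3500 = 5^3 · 28). Additivity: v_p(xy) = v_p(x) + v_p(y) = 2 + 3 = 5. (Direct check: xy = 1662500 = 5^5 · (532).)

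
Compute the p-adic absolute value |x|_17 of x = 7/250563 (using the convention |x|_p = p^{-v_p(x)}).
|7/250563|_17 = 83521

Step 1 — compute v_17(x) by factoring powers of 17 out of the numerator and denominator: v_17(7/250563) = -4. Step 2 — apply |x|_p = p^{-v_p(x)} = 17^{4} = 83521.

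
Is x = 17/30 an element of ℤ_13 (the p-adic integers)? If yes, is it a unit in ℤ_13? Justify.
x ∈ ℤ_13^× (unit); v_13(x) = 0

ℤ_13 = {x ∈ ℚ_13 : v_13(x) ≥ 0} and ℤ_13^× = {x ∈ ℤ_13 : v_13(x) = 0}. Here v_13(17/30) = v_13(num) − v_13(den) = 0; compare against these criteria.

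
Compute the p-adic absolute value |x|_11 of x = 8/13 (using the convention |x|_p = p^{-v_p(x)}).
|8/13|_11 = 1

Step 1 — compute v_11(x) by factoring powers of 11 out of the numerator and denominator: v_11(8/13) = 0. Step 2 — apply |x|_p = p^{-v_p(x)} = 11^{0} = 1.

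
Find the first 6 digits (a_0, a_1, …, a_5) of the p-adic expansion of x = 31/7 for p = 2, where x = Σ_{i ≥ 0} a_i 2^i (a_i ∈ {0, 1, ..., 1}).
(a_0, …, a_5) = (1, 0, 0, 1, 0, 1)

v_2(31/7) = 0 (numerator and denominator both coprime to 2), so x ∈ ℤ_2^×. Compute digits iteratively via a_i = x_i mod 2, x_{i+1} = (x_i − a_i)/2, with x_0 = x:
  x_0 = 31/7;  a_0 = 1;  x_1 = (x_0 − 1)/2 = 12/7
  x_1 = 12/7;  a_1 = 0;  x_2 = (x_1 − 0)/2 = 6/7
  x_2 = 6/7;  a_2 = 0;  x_3 = (x_2 − 0)/2 = 3/7
  x_3 = 3/7;  a_3 = 1;  x_4 = (x_3 − 1)/2 = -2/7
  x_4 = -2/7;  a_4 = 0;  x_5 = (x_4 − 0)/2 = -1/7
  x_5 = -1/7;  a_5 = 1;  x_6 = (x_5 − 1)/2 = -4/7
Digits: (1, 0, 0, 1, 0, 1).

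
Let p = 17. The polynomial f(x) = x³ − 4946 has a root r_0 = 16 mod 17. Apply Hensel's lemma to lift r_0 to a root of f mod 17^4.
r_3 = 82568 (mod 83521)

Hensel: r_{i+1} = r_i − f(r_i)/f′(r_i) mod 17^{i+2}, where f′(x) = 3x². Iterate:
  r_0 = 16 (mod 17)
  r_1 = 203 (mod 289)
  r_2 = 3960 (mod 4913)
  r_3 = 82568 (mod 83521)
Final: r = 82568 with f(r) ≡ 0 mod 17^4.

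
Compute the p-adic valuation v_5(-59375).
v_5(-59375) = 5

v_5(n) is the largest exponent k such that 5^k divides n. Factor out: -59375 = -5^5 · 19. (Sign doesn't affect v_p.) So v_5(-59375) = 5.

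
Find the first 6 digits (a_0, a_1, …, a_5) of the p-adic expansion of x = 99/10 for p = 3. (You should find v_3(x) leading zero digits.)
(a_0, …, a_5) = (0, 0, 2, 0, 2, 2)

v_3(99/10) = 2, so a_0 = ... = a_1 = 0. Factor out: x = 3^2 · u with u = 11/10 a unit in ℤ_3. Expand u iteratively via a_{v+i} = u_i mod 3, u_{i+1} = (u_i − a_{v+i})/3:
  u_0 = 11/10;  a_2 = 2;  u_1 = (u_0 − 2)/3 = -3/10
  u_1 = -3/10;  a_3 = 0;  u_2 = (u_1 − 0)/3 = -1/10
  u_2 = -1/10;  a_4 = 2;  u_3 = (u_2 − 2)/3 = -7/10
  u_3 = -7/10;  a_5 = 2;  u_4 = (u_3 − 2)/3 = -9/10
Digits: (0, 0, 2, 0, 2, 2).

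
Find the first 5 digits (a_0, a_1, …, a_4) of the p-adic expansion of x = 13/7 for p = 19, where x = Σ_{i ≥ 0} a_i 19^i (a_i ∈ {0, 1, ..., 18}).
(a_0, …, a_4) = (10, 5, 16, 10, 13)

v_19(13/7) = 0 (numerator and denominator both coprime to 19), so x ∈ ℤ_19^×. Compute digits iteratively via a_i = x_i mod 19, x_{i+1} = (x_i − a_i)/19, with x_0 = x:
  x_0 = 13/7;  a_0 = 10;  x_1 = (x_0 − 10)/19 = -3/7
  x_1 = -3/7;  a_1 = 5;  x_2 = (x_1 − 5)/19 = -2/7
  x_2 = -2/7;  a_2 = 16;  x_3 = (x_2 − 16)/19 = -6/7
  x_3 = -6/7;  a_3 = 10;  x_4 = (x_3 − 10)/19 = -4/7
  x_4 = -4/7;  a_4 = 13;  x_5 = (x_4 − 13)/19 = -5/7
Digits: (10, 5, 16, 10, 13).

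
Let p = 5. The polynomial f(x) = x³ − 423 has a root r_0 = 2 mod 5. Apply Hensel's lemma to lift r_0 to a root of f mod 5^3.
r_2 = 97 (mod 125)

Hensel: r_{i+1} = r_i − f(r_i)/f′(r_i) mod 5^{i+2}, where f′(x) = 3x². Iterate:
  r_0 = 2 (mod 5)
  r_1 = 22 (mod 25)
  r_2 = 97 (mod 125)
Final: r = 97 with f(r) ≡ 0 mod 5^3.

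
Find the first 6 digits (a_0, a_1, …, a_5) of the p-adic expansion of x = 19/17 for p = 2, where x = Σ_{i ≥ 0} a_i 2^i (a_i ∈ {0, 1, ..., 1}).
(a_0, …, a_5) = (1, 1, 0, 0, 0, 1)

v_2(19/17) = 0 (numerator and denominator both coprime to 2), so x ∈ ℤ_2^×. Compute digits iteratively via a_i = x_i mod 2, x_{i+1} = (x_i − a_i)/2, with x_0 = x:
  x_0 = 19/17;  a_0 = 1;  x_1 = (x_0 − 1)/2 = 1/17
  x_1 = 1/17;  a_1 = 1;  x_2 = (x_1 − 1)/2 = -8/17
  x_2 = -8/17;  a_2 = 0;  x_3 = (x_2 − 0)/2 = -4/17
  x_3 = -4/17;  a_3 = 0;  x_4 = (x_3 − 0)/2 = -2/17
  x_4 = -2/17;  a_4 = 0;  x_5 = (x_4 − 0)/2 = -1/17
  x_5 = -1/17;  a_5 = 1;  x_6 = (x_5 − 1)/2 = -9/17
Digits: (1, 1, 0, 0, 0, 1).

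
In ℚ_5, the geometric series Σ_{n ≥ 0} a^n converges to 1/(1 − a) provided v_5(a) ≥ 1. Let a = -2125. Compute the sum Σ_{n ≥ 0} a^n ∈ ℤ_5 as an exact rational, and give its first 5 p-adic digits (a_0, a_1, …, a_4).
Σ a^n = 1/(1 − a) = 1/2126;  first 5 digits = (1, 0, 0, 3, 1)

v_5(a) = 3 ≥ 1, so the series converges in ℤ_5 to 1/(1 − a) = 1/(1 − (-2125)) = 1/2126. Expand this rational in ℤ_5: compute digits iteratively via d_i = x_i mod 5, x_{i+1} = (x_i − d_i)/5. The first 5 digits are (1, 0, 0, 3, 1).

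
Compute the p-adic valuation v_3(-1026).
v_3(-1026) = 3

v_3(n) is the largest exponent k such that 3^k divides n. Factor out: -1026 = -3^3 · 38. (Sign doesn't affect v_p.) So v_3(-1026) = 3.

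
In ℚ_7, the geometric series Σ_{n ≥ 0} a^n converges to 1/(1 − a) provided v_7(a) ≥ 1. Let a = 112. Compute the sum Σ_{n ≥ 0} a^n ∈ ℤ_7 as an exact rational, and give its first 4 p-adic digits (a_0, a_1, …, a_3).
Σ a^n = 1/(1 − a) = -1/111;  first 4 digits = (1, 2, 6, 2)

v_7(a) = 1 ≥ 1, so the series converges in ℤ_7 to 1/(1 − a) = 1/(1 − 112) = -1/111. Expand this rational in ℤ_7: compute digits iteratively via d_i = x_i mod 7, x_{i+1} = (x_i − d_i)/7. The first 4 digits are (1, 2, 6, 2).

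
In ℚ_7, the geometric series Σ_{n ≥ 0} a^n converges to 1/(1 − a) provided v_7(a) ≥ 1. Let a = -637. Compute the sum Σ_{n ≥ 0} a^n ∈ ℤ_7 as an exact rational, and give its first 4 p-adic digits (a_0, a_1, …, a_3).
Σ a^n = 1/(1 − a) = 1/638;  first 4 digits = (1, 0, 1, 5)

v_7(a) = 2 ≥ 1, so the series converges in ℤ_7 to 1/(1 − a) = 1/(1 − (-637)) = 1/638. Expand this rational in ℤ_7: compute digits iteratively via d_i = x_i mod 7, x_{i+1} = (x_i − d_i)/7. The first 4 digits are (1, 0, 1, 5).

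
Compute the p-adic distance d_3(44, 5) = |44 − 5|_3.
d_3(44, 5) = 1/3

Step 1 — x − y = 44 − 5 = 39. Step 2 — v_3(39) = 1 (factor: 39 = (3^1 · 13); the sign does not affect v_p). Step 3 — |x − y|_3 = 3^{-1} = 1/3.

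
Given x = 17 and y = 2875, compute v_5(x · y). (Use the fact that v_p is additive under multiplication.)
v_5(48875) = 3

v_p(x) = 0 (factor: 17 = 5^0 · 17); v_p(y) = 3 (factor: 2875 = 5^3 · 23). Additivity: v_p(xy) = v_p(x) + v_p(y) = 0 + 3 = 3. (Direct check: xy = 48875 = 5^3 · (391).)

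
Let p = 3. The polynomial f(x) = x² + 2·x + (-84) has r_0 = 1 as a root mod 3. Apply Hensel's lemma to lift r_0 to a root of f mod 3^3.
r_2 = 1 (mod 27)

Hensel: r_{i+1} = r_i − f(r_i)·(f′(r_i))^{-1} mod 3^{i+2}, f′(x) = 2x + 2. Iterate:
  r_0 = 1 (mod 3)
  r_1 = 1 (mod 9)
  r_2 = 1 (mod 27)
Final: r = 1 satisfies f(r) ≡ 0 mod 3^3.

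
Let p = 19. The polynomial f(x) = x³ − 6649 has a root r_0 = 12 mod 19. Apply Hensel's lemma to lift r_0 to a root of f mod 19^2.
r_1 = 183 (mod 361)

Hensel: r_{i+1} = r_i − f(r_i)/f′(r_i) mod 19^{i+2}, where f′(x) = 3x². Iterate:
  r_0 = 12 (mod 19)
  r_1 = 183 (mod 361)
Final: r = 183 with f(r) ≡ 0 mod 19^2.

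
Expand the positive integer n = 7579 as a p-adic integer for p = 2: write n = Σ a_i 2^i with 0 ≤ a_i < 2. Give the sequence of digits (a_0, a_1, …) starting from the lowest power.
(a_0, a_1, …) = (1, 1, 0, 1, 1, 0, 0, 1, 1, 0, 1, 1, 1)

Repeated division by 2 gives the digits low-to-high: 7579 = 1 + 1·2^1 + 1·2^3 + 1·2^4 + 1·2^7 + 1·2^8 + 1·2^10 + 1·2^11 + 1·2^12. Digit sequence: (1, 1, 0, 1, 1, 0, 0, 1, 1, 0, 1, 1, 1).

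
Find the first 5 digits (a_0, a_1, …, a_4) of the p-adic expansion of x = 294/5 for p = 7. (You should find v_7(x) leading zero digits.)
(a_0, …, a_4) = (0, 0, 4, 1, 4)

v_7(294/5) = 2, so a_0 = ... = a_1 = 0. Factor out: x = 7^2 · u with u = 6/5 a unit in ℤ_7. Expand u iteratively via a_{v+i} = u_i mod 7, u_{i+1} = (u_i − a_{v+i})/7:
  u_0 = 6/5;  a_2 = 4;  u_1 = (u_0 − 4)/7 = -2/5
  u_1 = -2/5;  a_3 = 1;  u_2 = (u_1 − 1)/7 = -1/5
  u_2 = -1/5;  a_4 = 4;  u_3 = (u_2 − 4)/7 = -3/5
Digits: (0, 0, 4, 1, 4).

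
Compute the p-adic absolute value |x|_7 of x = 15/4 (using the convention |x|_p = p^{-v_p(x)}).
|15/4|_7 = 1

Step 1 — compute v_7(x) by factoring powers of 7 out of the numerator and denominator: v_7(15/4) = 0. Step 2 — apply |x|_p = p^{-v_p(x)} = 7^{0} = 1.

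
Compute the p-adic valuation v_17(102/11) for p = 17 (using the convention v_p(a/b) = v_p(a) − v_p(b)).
v_17(102/11) = 1

Factor powers of 17 from the numerator and denominator of the reduced fraction: 102 = 17^1 · 6 and 11 = 17^0 · 11. Apply v_p(a/b) = v_p(a) − v_p(b): v_17(102/11) = 1 − 0 = 1.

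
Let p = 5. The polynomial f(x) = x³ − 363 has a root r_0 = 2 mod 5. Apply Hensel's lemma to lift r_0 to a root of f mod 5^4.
r_3 = 117 (mod 625)

Hensel: r_{i+1} = r_i − f(r_i)/f′(r_i) mod 5^{i+2}, where f′(x) = 3x². Iterate:
  r_0 = 2 (mod 5)
  r_1 = 17 (mod 25)
  r_2 = 117 (mod 125)
  r_3 = 117 (mod 625)
Final: r = 117 with f(r) ≡ 0 mod 5^4.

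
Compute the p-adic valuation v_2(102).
v_2(102) = 1

v_2(n) is the largest exponent k such that 2^k divides n. Factor out: 102 = 2^1 · 51. (Sign doesn't affect v_p.) So v_2(102) = 1.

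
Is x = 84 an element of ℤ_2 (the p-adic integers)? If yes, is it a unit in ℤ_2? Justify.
x ∈ ℤ_2 but not a unit; v_2(x) = 2 > 0

ℤ_2 = {x ∈ ℚ_2 : v_2(x) ≥ 0} and ℤ_2^× = {x ∈ ℤ_2 : v_2(x) = 0}. Here v_2(84) = v_2(num) − v_2(den) = 2; compare against these criteria.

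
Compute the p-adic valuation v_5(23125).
v_5(23125) = 4

v_5(n) is the largest exponent k such that 5^k divides n. Factor out: 23125 = 5^4 · 37. (Sign doesn't affect v_p.) So v_5(23125) = 4.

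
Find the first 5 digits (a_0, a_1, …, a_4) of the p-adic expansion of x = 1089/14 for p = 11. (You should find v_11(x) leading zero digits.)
(a_0, …, a_4) = (0, 0, 3, 10, 3)

v_11(1089/14) = 2, so a_0 = ... = a_1 = 0. Factor out: x = 11^2 · u with u = 9/14 a unit in ℤ_11. Expand u iteratively via a_{v+i} = u_i mod 11, u_{i+1} = (u_i − a_{v+i})/11:
  u_0 = 9/14;  a_2 = 3;  u_1 = (u_0 − 3)/11 = -3/14
  u_1 = -3/14;  a_3 = 10;  u_2 = (u_1 − 10)/11 = -13/14
  u_2 = -13/14;  a_4 = 3;  u_3 = (u_2 − 3)/11 = -5/14
Digits: (0, 0, 3, 10, 3).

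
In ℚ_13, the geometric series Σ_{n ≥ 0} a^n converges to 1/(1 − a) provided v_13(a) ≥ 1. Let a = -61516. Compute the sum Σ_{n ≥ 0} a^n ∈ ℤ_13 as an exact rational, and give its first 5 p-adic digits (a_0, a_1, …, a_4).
Σ a^n = 1/(1 − a) = 1/61517;  first 5 digits = (1, 0, 0, 11, 10)

v_13(a) = 3 ≥ 1, so the series converges in ℤ_13 to 1/(1 − a) = 1/(1 − (-61516)) = 1/61517. Expand this rational in ℤ_13: compute digits iteratively via d_i = x_i mod 13, x_{i+1} = (x_i − d_i)/13. The first 5 digits are (1, 0, 0, 11, 10).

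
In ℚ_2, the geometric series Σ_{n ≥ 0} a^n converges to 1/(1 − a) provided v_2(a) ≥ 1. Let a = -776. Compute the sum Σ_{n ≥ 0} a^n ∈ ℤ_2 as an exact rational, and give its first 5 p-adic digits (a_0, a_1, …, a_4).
Σ a^n = 1/(1 − a) = 1/777;  first 5 digits = (1, 0, 0, 1, 1)

v_2(a) = 3 ≥ 1, so the series converges in ℤ_2 to 1/(1 − a) = 1/(1 − (-776)) = 1/777. Expand this rational in ℤ_2: compute digits iteratively via d_i = x_i mod 2, x_{i+1} = (x_i − d_i)/2. The first 5 digits are (1, 0, 0, 1, 1).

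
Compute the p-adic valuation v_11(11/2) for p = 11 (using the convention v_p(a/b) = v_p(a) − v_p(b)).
v_11(11/2) = 1

Factor powers of 11 from the numerator and denominator of the reduced fraction: 11 = 11^1 · 1 and 2 = 11^0 · 2. Apply v_p(a/b) = v_p(a) − v_p(b): v_11(11/2) = 1 − 0 = 1.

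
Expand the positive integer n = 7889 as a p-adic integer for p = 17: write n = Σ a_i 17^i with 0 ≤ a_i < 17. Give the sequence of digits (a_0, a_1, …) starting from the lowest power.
(a_0, a_1, …) = (1, 5, 10, 1)

Repeated division by 17 gives the digits low-to-high: 7889 = 1 + 5·17^1 + 10·17^2 + 1·17^3. Digit sequence: (1, 5, 10, 1).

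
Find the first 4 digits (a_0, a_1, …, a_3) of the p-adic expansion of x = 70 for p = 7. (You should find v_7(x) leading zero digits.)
(a_0, …, a_3) = (0, 3, 1, 0)

v_7(70) = 1, so a_0 = ... = a_0 = 0. Factor out: x = 7^1 · u with u = 10 a unit in ℤ_7. Expand u iteratively via a_{v+i} = u_i mod 7, u_{i+1} = (u_i − a_{v+i})/7:
  u_0 = 10;  a_1 = 3;  u_1 = (u_0 − 3)/7 = 1
  u_1 = 1;  a_2 = 1;  u_2 = (u_1 − 1)/7 = 0
  u_2 = 0;  a_3 = 0;  u_3 = (u_2 − 0)/7 = 0
Digits: (0, 3, 1, 0).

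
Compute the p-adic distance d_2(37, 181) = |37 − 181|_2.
d_2(37, 181) = 1/16

Step 1 — x − y = 37 − 181 = -144. Step 2 — v_2(-144) = 4 (factor: -144 = −(2^4 · 9); the sign does not affect v_p). Step 3 — |x − y|_2 = 2^{-4} = 1/16.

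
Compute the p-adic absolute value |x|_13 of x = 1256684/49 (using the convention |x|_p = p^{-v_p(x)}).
|1256684/49|_13 = 1/28561

Step 1 — compute v_13(x) by factoring powers of 13 out of the numerator and denominator: v_13(1256684/49) = 4. Step 2 — apply |x|_p = p^{-v_p(x)} = 13^{-4} = 1/28561.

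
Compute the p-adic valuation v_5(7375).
v_5(7375) = 3

v_5(n) is the largest exponent k such that 5^k divides n. Factor out: 7375 = 5^3 · 59. (Sign doesn't affect v_p.) So v_5(7375) = 3.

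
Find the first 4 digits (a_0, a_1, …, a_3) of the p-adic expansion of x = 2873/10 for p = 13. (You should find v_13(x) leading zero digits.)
(a_0, …, a_3) = (0, 0, 3, 9)

v_13(2873/10) = 2, so a_0 = ... = a_1 = 0. Factor out: x = 13^2 · u with u = 17/10 a unit in ℤ_13. Expand u iteratively via a_{v+i} = u_i mod 13, u_{i+1} = (u_i − a_{v+i})/13:
  u_0 = 17/10;  a_2 = 3;  u_1 = (u_0 − 3)/13 = -1/10
  u_1 = -1/10;  a_3 = 9;  u_2 = (u_1 − 9)/13 = -7/10
Digits: (0, 0, 3, 9).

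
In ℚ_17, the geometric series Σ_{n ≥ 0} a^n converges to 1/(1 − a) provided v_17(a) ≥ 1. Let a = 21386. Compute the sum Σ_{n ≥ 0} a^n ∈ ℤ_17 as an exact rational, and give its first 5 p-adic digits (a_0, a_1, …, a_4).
Σ a^n = 1/(1 − a) = -1/21385;  first 5 digits = (1, 0, 6, 4, 2)

v_17(a) = 2 ≥ 1, so the series converges in ℤ_17 to 1/(1 − a) = 1/(1 − 21386) = -1/21385. Expand this rational in ℤ_17: compute digits iteratively via d_i = x_i mod 17, x_{i+1} = (x_i − d_i)/17. The first 5 digits are (1, 0, 6, 4, 2).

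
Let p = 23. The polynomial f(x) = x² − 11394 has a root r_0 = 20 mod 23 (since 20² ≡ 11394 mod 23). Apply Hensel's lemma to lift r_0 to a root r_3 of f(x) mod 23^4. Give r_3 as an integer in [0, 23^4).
r_3 = 36981 (mod 279841)

Hensel's recurrence: r_{i+1} = r_i − f(r_i)·(f′(r_i))^{-1} mod 23^{i+2}, with f′(x) = 2x. Iterate:
  r_0 = 20 (mod 23)
  r_1 = 480 (mod 529)
  r_2 = 480 (mod 12167)
  r_3 = 36981 (mod 279841)
Final: r_3 = 36981, and one checks f(r_3) ≡ 0 mod 23^4.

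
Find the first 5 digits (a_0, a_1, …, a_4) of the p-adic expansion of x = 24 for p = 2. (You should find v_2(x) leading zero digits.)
(a_0, …, a_4) = (0, 0, 0, 1, 1)

v_2(24) = 3, so a_0 = ... = a_2 = 0. Factor out: x = 2^3 · u with u = 3 a unit in ℤ_2. Expand u iteratively via a_{v+i} = u_i mod 2, u_{i+1} = (u_i − a_{v+i})/2:
  u_0 = 3;  a_3 = 1;  u_1 = (u_0 − 1)/2 = 1
  u_1 = 1;  a_4 = 1;  u_2 = (u_1 − 1)/2 = 0
Digits: (0, 0, 0, 1, 1).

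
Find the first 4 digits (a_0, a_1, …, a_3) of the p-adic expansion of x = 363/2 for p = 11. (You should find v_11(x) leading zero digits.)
(a_0, …, a_3) = (0, 0, 7, 5)

v_11(363/2) = 2, so a_0 = ... = a_1 = 0. Factor out: x = 11^2 · u with u = 3/2 a unit in ℤ_11. Expand u iteratively via a_{v+i} = u_i mod 11, u_{i+1} = (u_i − a_{v+i})/11:
  u_0 = 3/2;  a_2 = 7;  u_1 = (u_0 − 7)/11 = -1/2
  u_1 = -1/2;  a_3 = 5;  u_2 = (u_1 − 5)/11 = -1/2
Digits: (0, 0, 7, 5).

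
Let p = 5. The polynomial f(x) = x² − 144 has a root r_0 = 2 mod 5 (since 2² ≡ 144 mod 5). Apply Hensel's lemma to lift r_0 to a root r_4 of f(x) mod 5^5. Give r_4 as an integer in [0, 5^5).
r_4 = 12 (mod 3125)

Hensel's recurrence: r_{i+1} = r_i − f(r_i)·(f′(r_i))^{-1} mod 5^{i+2}, with f′(x) = 2x. Iterate:
  r_0 = 2 (mod 5)
  r_1 = 12 (mod 25)
  r_2 = 12 (mod 125)
  r_3 = 12 (mod 625)
  r_4 = 12 (mod 3125)
Final: r_4 = 12, and one checks f(r_4) ≡ 0 mod 5^5.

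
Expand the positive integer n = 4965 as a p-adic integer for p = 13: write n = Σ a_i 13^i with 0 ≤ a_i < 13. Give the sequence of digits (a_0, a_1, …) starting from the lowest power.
(a_0, a_1, …) = (12, 4, 3, 2)

Repeated division by 13 gives the digits low-to-high: 4965 = 12 + 4·13^1 + 3·13^2 + 2·13^3. Digit sequence: (12, 4, 3, 2).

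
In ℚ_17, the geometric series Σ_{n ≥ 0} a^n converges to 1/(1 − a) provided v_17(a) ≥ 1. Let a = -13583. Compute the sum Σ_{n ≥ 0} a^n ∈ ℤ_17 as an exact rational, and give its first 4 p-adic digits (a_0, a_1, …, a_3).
Σ a^n = 1/(1 − a) = 1/13584;  first 4 digits = (1, 0, 4, 14)

v_17(a) = 2 ≥ 1, so the series converges in ℤ_17 to 1/(1 − a) = 1/(1 − (-13583)) = 1/13584. Expand this rational in ℤ_17: compute digits iteratively via d_i = x_i mod 17, x_{i+1} = (x_i − d_i)/17. The first 4 digits are (1, 0, 4, 14).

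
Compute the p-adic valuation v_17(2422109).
v_17(2422109) = 4

v_17(n) is the largest exponent k such that 17^k divides n. Factor out: 2422109 = 17^4 · 29. (Sign doesn't affect v_p.) So v_17(2422109) = 4.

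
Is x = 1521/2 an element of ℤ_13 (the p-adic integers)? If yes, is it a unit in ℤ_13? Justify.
x ∈ ℤ_13 but not a unit; v_13(x) = 2 > 0

ℤ_13 = {x ∈ ℚ_13 : v_13(x) ≥ 0} and ℤ_13^× = {x ∈ ℤ_13 : v_13(x) = 0}. Here v_13(1521/2) = v_13(num) − v_13(den) = 2; compare against these criteria.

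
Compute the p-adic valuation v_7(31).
v_7(31) = 0

v_7(n) is the largest exponent k such that 7^k divides n. Factor out: 31 = 7^0 · 31. (Sign doesn't affect v_p.) So v_7(31) = 0.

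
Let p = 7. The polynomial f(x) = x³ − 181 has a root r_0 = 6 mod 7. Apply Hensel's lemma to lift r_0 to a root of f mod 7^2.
r_1 = 27 (mod 49)

Hensel: r_{i+1} = r_i − f(r_i)/f′(r_i) mod 7^{i+2}, where f′(x) = 3x². Iterate:
  r_0 = 6 (mod 7)
  r_1 = 27 (mod 49)
Final: r = 27 with f(r) ≡ 0 mod 7^2.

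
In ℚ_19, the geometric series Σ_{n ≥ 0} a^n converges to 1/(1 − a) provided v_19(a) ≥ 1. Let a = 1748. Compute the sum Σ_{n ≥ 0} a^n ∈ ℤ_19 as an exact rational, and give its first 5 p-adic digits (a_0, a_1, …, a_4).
Σ a^n = 1/(1 − a) = -1/1747;  first 5 digits = (1, 16, 13, 0, 10)

v_19(a) = 1 ≥ 1, so the series converges in ℤ_19 to 1/(1 − a) = 1/(1 − 1748) = -1/1747. Expand this rational in ℤ_19: compute digits iteratively via d_i = x_i mod 19, x_{i+1} = (x_i − d_i)/19. The first 5 digits are (1, 16, 13, 0, 10).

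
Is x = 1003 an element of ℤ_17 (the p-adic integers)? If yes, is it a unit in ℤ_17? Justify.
x ∈ ℤ_17 but not a unit; v_17(x) = 1 > 0

ℤ_17 = {x ∈ ℚ_17 : v_17(x) ≥ 0} and ℤ_17^× = {x ∈ ℤ_17 : v_17(x) = 0}. Here v_17(1003) = v_17(num) − v_17(den) = 1; compare against these criteria.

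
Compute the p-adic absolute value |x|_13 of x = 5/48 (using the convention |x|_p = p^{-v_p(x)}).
|5/48|_13 = 1

Step 1 — compute v_13(x) by factoring powers of 13 out of the numerator and denominator: v_13(5/48) = 0. Step 2 — apply |x|_p = p^{-v_p(x)} = 13^{0} = 1.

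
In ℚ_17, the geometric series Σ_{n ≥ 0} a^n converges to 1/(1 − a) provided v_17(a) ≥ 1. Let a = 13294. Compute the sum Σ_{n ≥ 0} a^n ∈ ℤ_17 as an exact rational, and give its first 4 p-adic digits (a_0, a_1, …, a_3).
Σ a^n = 1/(1 − a) = -1/13293;  first 4 digits = (1, 0, 12, 2)

v_17(a) = 2 ≥ 1, so the series converges in ℤ_17 to 1/(1 − a) = 1/(1 − 13294) = -1/13293. Expand this rational in ℤ_17: compute digits iteratively via d_i = x_i mod 17, x_{i+1} = (x_i − d_i)/17. The first 4 digits are (1, 0, 12, 2).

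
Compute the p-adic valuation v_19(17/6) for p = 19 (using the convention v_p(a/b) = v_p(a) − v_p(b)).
v_19(17/6) = 0

Factor powers of 19 from the numerator and denominator of the reduced fraction: 17 = 19^0 · 17 and 6 = 19^0 · 6. Apply v_p(a/b) = v_p(a) − v_p(b): v_19(17/6) = 0 − 0 = 0.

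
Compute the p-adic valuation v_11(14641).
v_11(14641) = 4

v_11(n) is the largest exponent k such that 11^k divides n. Factor out: 14641 = 11^4 · 1. (Sign doesn't affect v_p.) So v_11(14641) = 4.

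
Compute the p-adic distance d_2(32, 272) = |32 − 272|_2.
d_2(32, 272) = 1/16

Step 1 — x − y = 32 − 272 = -240. Step 2 — v_2(-240) = 4 (factor: -240 = −(2^4 · 15); the sign does not affect v_p). Step 3 — |x − y|_2 = 2^{-4} = 1/16.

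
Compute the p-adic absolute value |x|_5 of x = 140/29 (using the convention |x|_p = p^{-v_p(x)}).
|140/29|_5 = 1/5

Step 1 — compute v_5(x) by factoring powers of 5 out of the numerator and denominator: v_5(140/29) = 1. Step 2 — apply |x|_p = p^{-v_p(x)} = 5^{-1} = 1/5.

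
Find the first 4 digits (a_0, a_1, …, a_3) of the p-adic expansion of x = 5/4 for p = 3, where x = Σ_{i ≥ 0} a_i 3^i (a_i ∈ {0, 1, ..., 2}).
(a_0, …, a_3) = (2, 2, 0, 2)

v_3(5/4) = 0 (numerator and denominator both coprime to 3), so x ∈ ℤ_3^×. Compute digits iteratively via a_i = x_i mod 3, x_{i+1} = (x_i − a_i)/3, with x_0 = x:
  x_0 = 5/4;  a_0 = 2;  x_1 = (x_0 − 2)/3 = -1/4
  x_1 = -1/4;  a_1 = 2;  x_2 = (x_1 − 2)/3 = -3/4
  x_2 = -3/4;  a_2 = 0;  x_3 = (x_2 − 0)/3 = -1/4
  x_3 = -1/4;  a_3 = 2;  x_4 = (x_3 − 2)/3 = -3/4
Digits: (2, 2, 0, 2).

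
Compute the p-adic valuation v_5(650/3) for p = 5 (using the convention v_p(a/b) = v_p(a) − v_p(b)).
v_5(650/3) = 2

Factor powers of 5 from the numerator and denominator of the reduced fraction: 650 = 5^2 · 26 and 3 = 5^0 · 3. Apply v_p(a/b) = v_p(a) − v_p(b): v_5(650/3) = 2 − 0 = 2.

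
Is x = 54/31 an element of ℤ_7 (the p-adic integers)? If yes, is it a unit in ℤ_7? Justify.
x ∈ ℤ_7^× (unit); v_7(x) = 0

ℤ_7 = {x ∈ ℚ_7 : v_7(x) ≥ 0} and ℤ_7^× = {x ∈ ℤ_7 : v_7(x) = 0}. Here v_7(54/31) = v_7(num) − v_7(den) = 0; compare against these criteria.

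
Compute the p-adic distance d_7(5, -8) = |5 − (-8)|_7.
d_7(5, -8) = 1

Step 1 — x − y = 5 − (-8) = 13. Step 2 — v_7(13) = 0 (factor: 13 = (7^0 · 13); the sign does not affect v_p). Step 3 — |x − y|_7 = 7^{0} = 1.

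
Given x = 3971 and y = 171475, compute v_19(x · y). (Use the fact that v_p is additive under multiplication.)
v_19(680927225) = 5

v_p(x) = 2 (factor: 3971 = 19^2 · 11); v_p(y) = 3 (factor: 171475 = 19^3 · 25). Additivity: v_p(xy) = v_p(x) + v_p(y) = 2 + 3 = 5. (Direct check: xy = 680927225 = 19^5 · (275).)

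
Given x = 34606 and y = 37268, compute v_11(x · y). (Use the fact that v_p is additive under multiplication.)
v_11(1289696408) = 6

v_p(x) = 3 (factor: 34606 = 11^3 · 26); v_p(y) = 3 (factor: 37268 = 11^3 · 28). Additivity: v_p(xy) = v_p(x) + v_p(y) = 3 + 3 = 6. (Direct check: xy = 1289696408 = 11^6 · (728).)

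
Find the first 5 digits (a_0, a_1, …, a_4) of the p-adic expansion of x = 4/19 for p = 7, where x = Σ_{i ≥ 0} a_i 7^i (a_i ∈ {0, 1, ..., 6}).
(a_0, …, a_4) = (5, 3, 5, 4, 3)

v_7(4/19) = 0 (numerator and denominator both coprime to 7), so x ∈ ℤ_7^×. Compute digits iteratively via a_i = x_i mod 7, x_{i+1} = (x_i − a_i)/7, with x_0 = x:
  x_0 = 4/19;  a_0 = 5;  x_1 = (x_0 − 5)/7 = -13/19
  x_1 = -13/19;  a_1 = 3;  x_2 = (x_1 − 3)/7 = -10/19
  x_2 = -10/19;  a_2 = 5;  x_3 = (x_2 − 5)/7 = -15/19
  x_3 = -15/19;  a_3 = 4;  x_4 = (x_3 − 4)/7 = -13/19
  x_4 = -13/19;  a_4 = 3;  x_5 = (x_4 − 3)/7 = -10/19
Digits: (5, 3, 5, 4, 3).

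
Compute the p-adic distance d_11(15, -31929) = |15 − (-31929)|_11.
d_11(15, -31929) = 1/1331

Step 1 — x − y = 15 − (-31929) = 31944. Step 2 — v_11(31944) = 3 (factor: 31944 = (11^3 · 24); the sign does not affect v_p). Step 3 — |x − y|_11 = 11^{-3} = 1/1331.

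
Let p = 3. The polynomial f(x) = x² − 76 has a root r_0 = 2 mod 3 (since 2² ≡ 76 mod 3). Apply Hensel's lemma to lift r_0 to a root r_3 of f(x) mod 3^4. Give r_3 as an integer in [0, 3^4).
r_3 = 20 (mod 81)

Hensel's recurrence: r_{i+1} = r_i − f(r_i)·(f′(r_i))^{-1} mod 3^{i+2}, with f′(x) = 2x. Iterate:
  r_0 = 2 (mod 3)
  r_1 = 2 (mod 9)
  r_2 = 20 (mod 27)
  r_3 = 20 (mod 81)
Final: r_3 = 20, and one checks f(r_3) ≡ 0 mod 3^4.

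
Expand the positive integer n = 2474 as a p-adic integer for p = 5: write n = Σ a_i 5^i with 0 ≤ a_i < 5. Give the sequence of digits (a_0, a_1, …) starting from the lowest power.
(a_0, a_1, …) = (4, 4, 3, 4, 3)

Repeated division by 5 gives the digits low-to-high: 2474 = 4 + 4·5^1 + 3·5^2 + 4·5^3 + 3·5^4. Digit sequence: (4, 4, 3, 4, 3).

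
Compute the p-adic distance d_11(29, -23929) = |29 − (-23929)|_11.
d_11(29, -23929) = 1/1331

Step 1 — x − y = 29 − (-23929) = 23958. Step 2 — v_11(23958) = 3 (factor: 23958 = (11^3 · 18); the sign does not affect v_p). Step 3 — |x − y|_11 = 11^{-3} = 1/1331.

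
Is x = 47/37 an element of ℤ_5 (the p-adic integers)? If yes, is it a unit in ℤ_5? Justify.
x ∈ ℤ_5^× (unit); v_5(x) = 0

ℤ_5 = {x ∈ ℚ_5 : v_5(x) ≥ 0} and ℤ_5^× = {x ∈ ℤ_5 : v_5(x) = 0}. Here v_5(47/37) = v_5(num) − v_5(den) = 0; compare against these criteria.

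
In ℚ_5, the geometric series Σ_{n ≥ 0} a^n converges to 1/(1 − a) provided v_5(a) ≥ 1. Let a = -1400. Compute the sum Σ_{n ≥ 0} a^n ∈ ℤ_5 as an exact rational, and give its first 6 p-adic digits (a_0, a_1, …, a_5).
Σ a^n = 1/(1 − a) = 1/1401;  first 6 digits = (1, 0, 4, 3, 3, 1)

v_5(a) = 2 ≥ 1, so the series converges in ℤ_5 to 1/(1 − a) = 1/(1 − (-1400)) = 1/1401. Expand this rational in ℤ_5: compute digits iteratively via d_i = x_i mod 5, x_{i+1} = (x_i − d_i)/5. The first 6 digits are (1, 0, 4, 3, 3, 1).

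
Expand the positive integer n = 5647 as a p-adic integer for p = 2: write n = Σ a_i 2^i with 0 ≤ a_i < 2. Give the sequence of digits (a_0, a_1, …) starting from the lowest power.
(a_0, a_1, …) = (1, 1, 1, 1, 0, 0, 0, 0, 0, 1, 1, 0, 1)

Repeated division by 2 gives the digits low-to-high: 5647 = 1 + 1·2^1 + 1·2^2 + 1·2^3 + 1·2^9 + 1·2^10 + 1·2^12. Digit sequence: (1, 1, 1, 1, 0, 0, 0, 0, 0, 1, 1, 0, 1).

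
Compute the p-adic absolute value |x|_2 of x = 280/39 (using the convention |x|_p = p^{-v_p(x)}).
|280/39|_2 = 1/8

Step 1 — compute v_2(x) by factoring powers of 2 out of the numerator and denominator: v_2(280/39) = 3. Step 2 — apply |x|_p = p^{-v_p(x)} = 2^{-3} = 1/8.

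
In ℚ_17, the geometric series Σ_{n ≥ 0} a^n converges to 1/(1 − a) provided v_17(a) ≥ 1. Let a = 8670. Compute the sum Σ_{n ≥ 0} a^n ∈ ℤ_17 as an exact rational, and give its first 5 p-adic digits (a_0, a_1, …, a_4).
Σ a^n = 1/(1 − a) = -1/8669;  first 5 digits = (1, 0, 13, 1, 16)

v_17(a) = 2 ≥ 1, so the series converges in ℤ_17 to 1/(1 − a) = 1/(1 − 8670) = -1/8669. Expand this rational in ℤ_17: compute digits iteratively via d_i = x_i mod 17, x_{i+1} = (x_i − d_i)/17. The first 5 digits are (1, 0, 13, 1, 16).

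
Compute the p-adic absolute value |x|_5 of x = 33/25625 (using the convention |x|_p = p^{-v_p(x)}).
|33/25625|_5 = 625

Step 1 — compute v_5(x) by factoring powers of 5 out of the numerator and denominator: v_5(33/25625) = -4. Step 2 — apply |x|_p = p^{-v_p(x)} = 5^{4} = 625.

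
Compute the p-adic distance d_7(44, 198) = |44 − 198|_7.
d_7(44, 198) = 1/7

Step 1 — x − y = 44 − 198 = -154. Step 2 — v_7(-154) = 1 (factor: -154 = −(7^1 · 22); the sign does not affect v_p). Step 3 — |x − y|_7 = 7^{-1} = 1/7.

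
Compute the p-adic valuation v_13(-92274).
v_13(-92274) = 3

v_13(n) is the largest exponent k such that 13^k divides n. Factor out: -92274 = -13^3 · 42. (Sign doesn't affect v_p.) So v_13(-92274) = 3.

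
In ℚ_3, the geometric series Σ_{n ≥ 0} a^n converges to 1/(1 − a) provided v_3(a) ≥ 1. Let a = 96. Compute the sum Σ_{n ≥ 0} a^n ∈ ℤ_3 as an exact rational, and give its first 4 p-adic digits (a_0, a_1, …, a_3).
Σ a^n = 1/(1 − a) = -1/95;  first 4 digits = (1, 2, 2, 1)

v_3(a) = 1 ≥ 1, so the series converges in ℤ_3 to 1/(1 − a) = 1/(1 − 96) = -1/95. Expand this rational in ℤ_3: compute digits iteratively via d_i = x_i mod 3, x_{i+1} = (x_i − d_i)/3. The first 4 digits are (1, 2, 2, 1).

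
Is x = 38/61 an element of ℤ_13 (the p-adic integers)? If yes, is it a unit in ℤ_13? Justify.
x ∈ ℤ_13^× (unit); v_13(x) = 0

ℤ_13 = {x ∈ ℚ_13 : v_13(x) ≥ 0} and ℤ_13^× = {x ∈ ℤ_13 : v_13(x) = 0}. Here v_13(38/61) = v_13(num) − v_13(den) = 0; compare against these criteria.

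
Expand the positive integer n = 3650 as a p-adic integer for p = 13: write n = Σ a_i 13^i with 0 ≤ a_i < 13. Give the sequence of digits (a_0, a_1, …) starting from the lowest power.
(a_0, a_1, …) = (10, 7, 8, 1)

Repeated division by 13 gives the digits low-to-high: 3650 = 10 + 7·13^1 + 8·13^2 + 1·13^3. Digit sequence: (10, 7, 8, 1).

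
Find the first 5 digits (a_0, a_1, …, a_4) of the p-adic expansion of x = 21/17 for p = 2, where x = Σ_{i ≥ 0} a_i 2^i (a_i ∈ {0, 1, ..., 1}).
(a_0, …, a_4) = (1, 0, 1, 0, 0)

v_2(21/17) = 0 (numerator and denominator both coprime to 2), so x ∈ ℤ_2^×. Compute digits iteratively via a_i = x_i mod 2, x_{i+1} = (x_i − a_i)/2, with x_0 = x:
  x_0 = 21/17;  a_0 = 1;  x_1 = (x_0 − 1)/2 = 2/17
  x_1 = 2/17;  a_1 = 0;  x_2 = (x_1 − 0)/2 = 1/17
  x_2 = 1/17;  a_2 = 1;  x_3 = (x_2 − 1)/2 = -8/17
  x_3 = -8/17;  a_3 = 0;  x_4 = (x_3 − 0)/2 = -4/17
  x_4 = -4/17;  a_4 = 0;  x_5 = (x_4 − 0)/2 = -2/17
Digits: (1, 0, 1, 0, 0).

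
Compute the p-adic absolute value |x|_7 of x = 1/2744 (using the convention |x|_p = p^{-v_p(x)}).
|1/2744|_7 = 343

Step 1 — compute v_7(x) by factoring powers of 7 out of the numerator and denominator: v_7(1/2744) = -3. Step 2 — apply |x|_p = p^{-v_p(x)} = 7^{3} = 343.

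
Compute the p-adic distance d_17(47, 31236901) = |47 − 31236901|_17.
d_17(47, 31236901) = 1/1419857

Step 1 — x − y = 47 − 31236901 = -31236854. Step 2 — v_17(-31236854) = 5 (factor: -31236854 = −(17^5 · 22); the sign does not affect v_p). Step 3 — |x − y|_17 = 17^{-5} = 1/1419857.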